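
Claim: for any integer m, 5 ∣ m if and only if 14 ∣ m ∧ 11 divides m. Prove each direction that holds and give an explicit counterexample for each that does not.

Neither direction holds.

(→) This fails: take m = 5. Certainly 5 ∣ 5, but 14 ∤ 5.

(←) This fails: take m = 154. Both 14 ∣ 154 and 11 ∣ 154, yet 154 is not a multiple of 5 (since 154 = 30·5 + 4), so 5 ∤ 154.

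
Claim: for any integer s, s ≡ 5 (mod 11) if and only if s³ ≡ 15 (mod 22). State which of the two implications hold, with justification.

(⇒) fails; (⇐) holds.

(⇒) This fails: take s = 16. Then 16 ≡ 5 (mod 11), but 16³ = 4096 ≡ 4 (mod 22), not 15.

(⇐) Conversely, the residues r modulo 22 with r³ ≡ 15 (mod 22) are exactly {5}, and each is ≡ 5 (mod 11).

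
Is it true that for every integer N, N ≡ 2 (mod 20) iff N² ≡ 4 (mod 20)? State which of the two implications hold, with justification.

Forward direction. Suppose N ≡ 2 (mod 20). Write N = 20j + 2. Then (20j + 2)² = 400j² + 80j + 4 = 20(20j² + 4j) + 4, so N² ≡ 4 (mod 20).

Converse. This fails: take N = 8. Then 8² = 64 ≡ 4 (mod 20), yet 8 ≡ 8 (mod 20), not 2.

Only the forward implication holds.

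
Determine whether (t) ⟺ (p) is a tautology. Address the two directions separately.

(→) This fails. Under t = T, p = F, the left side is true but the right side is false.

(←) This fails. Under t = F, p = T, the left side is false but the right side is true.

Neither implication holds.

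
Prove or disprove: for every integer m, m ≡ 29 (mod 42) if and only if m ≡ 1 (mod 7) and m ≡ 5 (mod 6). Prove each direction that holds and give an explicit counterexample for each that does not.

Both directions hold; the statement is true.

(→) Suppose m ≡ 29 (mod 42); write m = 42j + 29. Since 7 ∣ 42, reducing mod 7 gives m ≡ 29 ≡ 1 (mod 7); since 6 ∣ 42, reducing mod 6 gives m ≡ 29 ≡ 5 (mod 6).

(←) Conversely, if m ≡ 1 (mod 7) and m ≡ 5 (mod 6), then by the Chinese remainder theorem m ≡ 29 (mod 42). This is exactly m ≡ 29 (mod 42).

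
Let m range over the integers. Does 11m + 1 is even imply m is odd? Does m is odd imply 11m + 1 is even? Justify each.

(←) Suppose m is odd; write m = 2j + 1. Then 11m + 1 = 11·(2j + 1) + 1 = 2·11j + 12, which is even.

(→) Suppose 11m + 1 is even. Since 11 is odd, 11m and m have the same parity, so 11m + 1 ≡ m + 1 (mod 2). As 1 is odd, 11m + 1 is even exactly when m is odd. Thus m is odd.

Both directions hold.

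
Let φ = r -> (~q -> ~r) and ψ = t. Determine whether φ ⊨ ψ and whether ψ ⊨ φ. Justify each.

[⇒] This fails. Under q = F, t = F, r = F, the left side is true but the right side is false.

[⇐] This fails. Under q = F, t = T, r = T, the left side is false but the right side is true.

Both directions fail.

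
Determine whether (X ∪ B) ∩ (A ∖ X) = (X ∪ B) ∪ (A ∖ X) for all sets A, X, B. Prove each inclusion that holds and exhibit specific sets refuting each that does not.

Forward inclusion. Let x ∈ (X ∪ B) ∩ (A ∖ X). Then x ∈ A ∩ B and x ∉ X, from which x ∈ (X ∪ B) ∪ (A ∖ X).

Reverse inclusion. This inclusion fails. Take A = {1}, X = ∅, B = ∅; then 1 ∈ (X ∪ B) ∪ (A ∖ X) but 1 ∉ (X ∪ B) ∩ (A ∖ X).

Only the forward inclusion holds.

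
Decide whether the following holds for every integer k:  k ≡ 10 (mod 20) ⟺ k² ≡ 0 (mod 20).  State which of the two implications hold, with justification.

Only the forward direction holds.

[⇒] Suppose k ≡ 10 (mod 20). Write k = 20j + 10. Then (20j + 10)² = 400j² + 400j + 100 = 20(20j² + 20j + 5) + 0, so k² ≡ 0 (mod 20).

[⇐] This fails: take k = 0. Then 0² = 0 ≡ 0 (mod 20), yet 0 ≡ 0 (mod 20), not 10.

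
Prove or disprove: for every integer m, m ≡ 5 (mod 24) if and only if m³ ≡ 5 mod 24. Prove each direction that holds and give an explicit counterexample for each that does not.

Both directions hold; the statement is true.

(⟹) Suppose m ≡ 5 (mod 24). Write m = 24j + 5. Then (24j + 5)³ = 13824j³ + 8640j² + 1800j + 125 = 24(576j³ + 360j² + 75j + 5) + 5, so m³ ≡ 5 (mod 24).

(⟸) Conversely, suppose m³ ≡ 5 (mod 24). The only residue r in {0, …, 23} with r³ ≡ 5 (mod 24) is r = 5, so m ≡ 5 (mod 24).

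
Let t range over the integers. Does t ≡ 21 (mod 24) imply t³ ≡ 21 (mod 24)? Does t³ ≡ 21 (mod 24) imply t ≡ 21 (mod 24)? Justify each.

Equivalent; both directions hold.

(→) Suppose t ≡ 21 (mod 24). Write t = 24j + 21. Then (24j + 21)³ = 13824j³ + 36288j² + 31752j + 9261 = 24(576j³ + 1512j² + 1323j + 385) + 21, so t³ ≡ 21 (mod 24).

(←) Conversely, suppose t³ ≡ 21 (mod 24). The only residue r in {0, …, 23} with r³ ≡ 21 (mod 24) is r = 21, so t ≡ 21 (mod 24).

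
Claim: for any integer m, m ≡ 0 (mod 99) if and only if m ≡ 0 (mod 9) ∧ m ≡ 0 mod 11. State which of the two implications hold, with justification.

Equivalent; both directions hold.

(→) Suppose m ≡ 0 (mod 99); write m = 99j + 0. Since 9 ∣ 99, reducing mod 9 gives m ≡ 0 (mod 9); since 11 ∣ 99, reducing mod 11 gives m ≡ 0 (mod 11).

(←) Conversely, if m ≡ 0 (mod 9) and m ≡ 0 (mod 11), then by the Chinese remainder theorem m ≡ 0 (mod 99). This is exactly m ≡ 0 (mod 99).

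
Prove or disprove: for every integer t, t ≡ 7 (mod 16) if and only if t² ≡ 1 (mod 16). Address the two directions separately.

Only the forward implication holds.

[⇐] This fails: take t = 1. Then 1² = 1 ≡ 1 (mod 16), yet 1 ≡ 1 (mod 16), not 7.

[⇒] Suppose t ≡ 7 (mod 16). Write t = 16j + 7. Then (16j + 7)² = 256j² + 224j + 49 = 16(16j² + 14j + 3) + 1, so t² ≡ 1 (mod 16).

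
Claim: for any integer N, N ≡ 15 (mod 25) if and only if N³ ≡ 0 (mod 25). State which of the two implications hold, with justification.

Not equivalent: only (⇒) holds.

[⇒] Suppose N ≡ 15 (mod 25). Write N = 25j + 15. Then (25j + 15)³ = 15625j³ + 28125j² + 16875j + 3375 = 25(625j³ + 1125j² + 675j + 135) + 0, so N³ ≡ 0 (mod 25).

[⇐] This fails: take N = 0. Then 0³ = 0 ≡ 0 (mod 25), yet 0 ≡ 0 (mod 25), not 15.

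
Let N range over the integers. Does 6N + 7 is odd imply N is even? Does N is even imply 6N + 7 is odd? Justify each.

(⇒) fails; (⇐) holds.

(⇐) Suppose N is even. Since 6 is even, 6N is even for every N, so 6N + 7 has the same parity as 7, which is odd. Hence 6N + 7 is odd.

(⇒) This fails: take N = 5. Then 6N + 7 = 37, which is odd, yet N = 5 is odd, not even.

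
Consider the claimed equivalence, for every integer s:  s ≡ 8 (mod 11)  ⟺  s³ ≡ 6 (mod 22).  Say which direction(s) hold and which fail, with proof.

Not equivalent: only (⇐) holds.

[⇒] This fails: take s = 19. Then 19 ≡ 8 (mod 11), but 19³ = 6859 ≡ 17 (mod 22), not 6.

[⇐] Conversely, the residues r modulo 22 with r³ ≡ 6 (mod 22) are exactly {8}, and each is ≡ 8 (mod 11).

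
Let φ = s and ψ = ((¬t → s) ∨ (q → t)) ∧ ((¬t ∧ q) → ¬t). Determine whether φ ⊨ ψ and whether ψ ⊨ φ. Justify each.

The forward direction holds; the converse fails.

Forward direction. Assume the antecedent. If s is true, the consequent reduces to true regardless of the other variables. If s is false, the antecedent cannot hold. Either way the consequent holds.

Converse. This fails. Under s = F, t = F, q = F, the left side is false but the right side is true.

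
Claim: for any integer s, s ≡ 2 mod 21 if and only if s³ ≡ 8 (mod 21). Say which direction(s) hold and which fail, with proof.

Forward direction. Suppose s ≡ 2 mod 21. Write s = 21j + 2. Then (21j + 2)³ = 9261j³ + 2646j² + 252j + 8 = 21(441j³ + 126j² + 12j) + 8, so s³ ≡ 8 (mod 21).

Converse. This fails: take s = 8. Then 8³ = 512 ≡ 8 (mod 21), yet 8 ≡ 8 (mod 21), not 2.

(⇒) holds; (⇐) fails.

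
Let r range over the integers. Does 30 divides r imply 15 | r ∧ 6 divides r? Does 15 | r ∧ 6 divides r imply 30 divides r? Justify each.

Both implications hold.

[⇒] If 30 ∣ r, write r = 30q. Since 30 = 2·15, r = 15·(2q), so 15 ∣ r; and since 30 = 5·6, r = 6·(5q), so 6 ∣ r.

[⇐] Suppose 15 ∣ r and 6 ∣ r. Any common multiple of 15 and 6 is a multiple of their lcm; here lcm(15, 6) = 15·6/gcd(15, 6) = 90/3 = 30, so 30 ∣ r.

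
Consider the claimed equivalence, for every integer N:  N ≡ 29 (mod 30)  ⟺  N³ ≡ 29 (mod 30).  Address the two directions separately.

Forward direction. Suppose N ≡ 29 (mod 30). Write N = 30j + 29. Then (30j + 29)³ = 27000j³ + 78300j² + 75690j + 24389 = 30(900j³ + 2610j² + 2523j + 812) + 29, so N³ ≡ 29 (mod 30).

Converse. Suppose N³ ≡ 29 (mod 30). The only residue r in {0, …, 29} with r³ ≡ 29 (mod 30) is r = 29, so N ≡ 29 (mod 30).

Both directions hold.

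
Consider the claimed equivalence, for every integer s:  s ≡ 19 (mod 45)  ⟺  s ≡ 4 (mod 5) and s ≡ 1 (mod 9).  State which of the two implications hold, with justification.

The biconditional holds.

Forward direction. Suppose s ≡ 19 (mod 45); write s = 45j + 19. Since 5 ∣ 45, reducing mod 5 gives s ≡ 19 ≡ 4 (mod 5); since 9 ∣ 45, reducing mod 9 gives s ≡ 19 ≡ 1 (mod 9).

Converse. If s ≡ 4 (mod 5) and s ≡ 1 (mod 9), then by the Chinese remainder theorem s ≡ 19 (mod 45). This is exactly s ≡ 19 (mod 45).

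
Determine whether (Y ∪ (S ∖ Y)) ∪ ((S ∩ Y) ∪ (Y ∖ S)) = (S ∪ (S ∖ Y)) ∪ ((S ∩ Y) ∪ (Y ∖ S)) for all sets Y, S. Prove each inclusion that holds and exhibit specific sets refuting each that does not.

(⟸) Let x ∈ (S ∪ (S ∖ Y)) ∪ ((S ∩ Y) ∪ (Y ∖ S)). Then either x ∈ Y and x ∉ S; or x ∈ S and x ∉ Y; or x ∈ Y ∩ S. In each case x ∈ (Y ∪ (S ∖ Y)) ∪ ((S ∩ Y) ∪ (Y ∖ S)), so (S ∪ (S ∖ Y)) ∪ ((S ∩ Y) ∪ (Y ∖ S)) ⊆ (Y ∪ (S ∖ Y)) ∪ ((S ∩ Y) ∪ (Y ∖ S)).

(⟹) Let x ∈ (Y ∪ (S ∖ Y)) ∪ ((S ∩ Y) ∪ (Y ∖ S)). Then either x ∈ Y and x ∉ S; or x ∈ S and x ∉ Y; or x ∈ Y ∩ S. In each case x ∈ (S ∪ (S ∖ Y)) ∪ ((S ∩ Y) ∪ (Y ∖ S)), so (Y ∪ (S ∖ Y)) ∪ ((S ∩ Y) ∪ (Y ∖ S)) ⊆ (S ∪ (S ∖ Y)) ∪ ((S ∩ Y) ∪ (Y ∖ S)).

The two sets are equal.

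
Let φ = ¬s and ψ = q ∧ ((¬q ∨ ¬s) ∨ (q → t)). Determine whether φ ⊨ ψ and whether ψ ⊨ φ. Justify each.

(⇒) fails and (⇐) fails.

[⇒] This fails. Under s = F, t = F, q = F, the left side is true but the right side is false.

[⇐] This fails. Under s = T, t = T, q = T, the left side is false but the right side is true.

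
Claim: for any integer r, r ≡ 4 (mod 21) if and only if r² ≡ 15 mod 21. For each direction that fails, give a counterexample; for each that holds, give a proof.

(⇒) fails and (⇐) fails.

Forward direction. This fails: take r = 4. Then 4 ≡ 4 (mod 21), but 4² = 16 ≡ 16 (mod 21), not 15.

Converse. This fails: take r = 6. Then 6² = 36 ≡ 15 (mod 21), yet 6 ≡ 6 (mod 21), not 4.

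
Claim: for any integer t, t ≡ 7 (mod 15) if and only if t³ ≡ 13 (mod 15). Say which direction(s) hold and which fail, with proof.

(→) Suppose t ≡ 7 (mod 15). Write t = 15j + 7. Then (15j + 7)³ = 3375j³ + 4725j² + 2205j + 343 = 15(225j³ + 315j² + 147j + 22) + 13, so t³ ≡ 13 (mod 15).

(←) Conversely, suppose t³ ≡ 13 (mod 15). The only residue r in {0, …, 14} with r³ ≡ 13 (mod 15) is r = 7, so t ≡ 7 (mod 15).

Equivalent; both directions hold.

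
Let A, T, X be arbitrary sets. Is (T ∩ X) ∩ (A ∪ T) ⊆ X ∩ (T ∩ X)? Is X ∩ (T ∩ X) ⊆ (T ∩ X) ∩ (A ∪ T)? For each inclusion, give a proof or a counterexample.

Both inclusions hold.

Reverse inclusion. Let x ∈ X ∩ (T ∩ X). Then either x ∈ T ∩ X and x ∉ A; or x ∈ A ∩ T ∩ X. In each case x ∈ (T ∩ X) ∩ (A ∪ T), so X ∩ (T ∩ X) ⊆ (T ∩ X) ∩ (A ∪ T).

Forward inclusion. Let x ∈ (T ∩ X) ∩ (A ∪ T). Then either x ∈ T ∩ X and x ∉ A; or x ∈ A ∩ T ∩ X. In each case x ∈ X ∩ (T ∩ X), so (T ∩ X) ∩ (A ∪ T) ⊆ X ∩ (T ∩ X).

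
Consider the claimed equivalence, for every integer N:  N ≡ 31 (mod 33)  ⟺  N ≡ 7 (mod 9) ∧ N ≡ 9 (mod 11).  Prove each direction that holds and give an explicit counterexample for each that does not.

(→) This fails: N = 64 gives 64 ≡ 31 (mod 33) but 64 ≡ 1 (mod 9), so the conjunction on the right does not hold.

(←) Conversely, if N ≡ 7 (mod 9) and N ≡ 9 (mod 11), then by the Chinese remainder theorem N ≡ 97 (mod 99). Since 97 ≡ 31 (mod 33) and 33 ∣ 99, we get N ≡ 31 (mod 33).

Only the converse holds.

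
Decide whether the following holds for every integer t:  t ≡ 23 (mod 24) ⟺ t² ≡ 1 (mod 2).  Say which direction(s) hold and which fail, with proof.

[⇒] Suppose t ≡ 23 (mod 24). Then t² ≡ 23² = 529 (mod 24), and since 2 ∣ 24, also t² ≡ 1 (mod 2).

[⇐] This fails: take t = 1. Then 1² = 1 ≡ 1 (mod 2), yet 1 ≡ 1 (mod 24), not 23.

(⇒) holds; (⇐) fails.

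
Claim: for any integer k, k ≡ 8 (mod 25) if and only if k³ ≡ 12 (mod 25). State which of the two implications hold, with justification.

Equivalent; both directions hold.

(←) Suppose k³ ≡ 12 (mod 25). The only residue r in {0, …, 24} with r³ ≡ 12 (mod 25) is r = 8, so k ≡ 8 (mod 25).

(→) Suppose k ≡ 8 (mod 25). Write k = 25j + 8. Then (25j + 8)³ = 15625j³ + 15000j² + 4800j + 512 = 25(625j³ + 600j² + 192j + 20) + 12, so k³ ≡ 12 (mod 25).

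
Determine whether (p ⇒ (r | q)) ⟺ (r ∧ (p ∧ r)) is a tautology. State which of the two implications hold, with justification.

Not equivalent: only (⇐) holds.

(⇒) This fails. Under p = F, q = F, r = F, the left side is true but the right side is false.

(⇐) Assume the antecedent. If p is true, the antecedent forces (p = T, q = F, r = T) or (p = T, q = T, r = T), and p ⇒ (r | q) holds there. If p is false, the antecedent cannot hold. Either way p ⇒ (r | q) holds.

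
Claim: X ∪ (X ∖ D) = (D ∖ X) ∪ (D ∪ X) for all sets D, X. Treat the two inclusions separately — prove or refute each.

(⟹) Let x ∈ X ∪ (X ∖ D). Then either x ∈ X and x ∉ D; or x ∈ D ∩ X. In each case x ∈ (D ∖ X) ∪ (D ∪ X), so X ∪ (X ∖ D) ⊆ (D ∖ X) ∪ (D ∪ X).

(⟸) This inclusion fails. Take D = {1}, X = ∅; then 1 ∈ (D ∖ X) ∪ (D ∪ X) but 1 ∉ X ∪ (X ∖ D).

(⊆) holds; (⊇) fails.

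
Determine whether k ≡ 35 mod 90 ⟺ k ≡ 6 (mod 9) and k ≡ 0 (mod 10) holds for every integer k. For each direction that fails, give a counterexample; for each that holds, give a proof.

Neither implication holds.

(⟹) This fails: k = 35 gives 35 ≡ 35 (mod 90) but 35 ≡ 8 (mod 9), so the conjunction on the right does not hold.

(⟸) This fails: k = 60 satisfies both congruences on the right (60 ≡ 6 mod 9 and 60 ≡ 0 mod 10) yet 60 ≡ 60 (mod 90), not 35.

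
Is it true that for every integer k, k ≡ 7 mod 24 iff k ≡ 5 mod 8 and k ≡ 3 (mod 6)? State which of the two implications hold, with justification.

(⇒) fails and (⇐) fails.

Forward direction. This fails: k = 7 gives 7 ≡ 7 (mod 24) but 7 ≡ 7 (mod 8), so the conjunction on the right does not hold.

Converse. This fails: k = 21 satisfies both congruences on the right (21 ≡ 5 mod 8 and 21 ≡ 3 mod 6) yet 21 ≡ 21 (mod 24), not 7.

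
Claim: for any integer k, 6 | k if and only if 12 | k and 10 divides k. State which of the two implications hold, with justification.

Only the converse holds.

(→) This fails: take k = 6. Certainly 6 ∣ 6, but 12 ∤ 6.

(←) Suppose 12 ∣ k and 10 ∣ k. Any common multiple of 12 and 10 is a multiple of their lcm; here lcm(12, 10) = 12·10/gcd(12, 10) = 120/2 = 60, so 60 ∣ k. Since 6 ∣ 60, it follows that 6 ∣ k.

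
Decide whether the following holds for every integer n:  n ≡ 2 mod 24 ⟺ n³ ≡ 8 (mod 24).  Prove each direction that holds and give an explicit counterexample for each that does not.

(⇐) This fails: take n = 8. Then 8³ = 512 ≡ 8 (mod 24), yet 8 ≡ 8 (mod 24), not 2.

(⇒) Suppose n ≡ 2 mod 24. Write n = 24j + 2. Then (24j + 2)³ = 13824j³ + 3456j² + 288j + 8 = 24(576j³ + 144j² + 12j) + 8, so n³ ≡ 8 (mod 24).

(⇒) holds; (⇐) fails.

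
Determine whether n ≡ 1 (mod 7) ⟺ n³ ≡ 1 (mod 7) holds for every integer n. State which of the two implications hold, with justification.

(⇒) Suppose n ≡ 1 (mod 7). Write n = 7j + 1. Then (7j + 1)³ = 343j³ + 147j² + 21j + 1 = 7(49j³ + 21j² + 3j) + 1, so n³ ≡ 1 (mod 7).

(⇐) This fails: take n = 2. Then 2³ = 8 ≡ 1 (mod 7), yet 2 ≡ 2 (mod 7), not 1.

Only the forward implication holds.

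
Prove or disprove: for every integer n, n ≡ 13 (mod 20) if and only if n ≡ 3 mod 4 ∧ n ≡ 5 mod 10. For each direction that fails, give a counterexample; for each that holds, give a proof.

(⇒) This fails: n = 13 gives 13 ≡ 13 (mod 20) but 13 ≡ 1 (mod 4), so the conjunction on the right does not hold.

(⇐) This fails: n = 15 satisfies both congruences on the right (15 ≡ 3 mod 4 and 15 ≡ 5 mod 10) yet 15 ≡ 15 (mod 20), not 13.

Both directions fail.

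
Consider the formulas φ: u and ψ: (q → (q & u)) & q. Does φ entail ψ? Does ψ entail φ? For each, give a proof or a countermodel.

Only the reverse direction holds.

(←) Assume the antecedent. If u is true, u reduces to true regardless of the other variables. If u is false, the antecedent cannot hold. Either way u holds.

(→) This fails. Under u = T, q = F, the left side is true but the right side is false.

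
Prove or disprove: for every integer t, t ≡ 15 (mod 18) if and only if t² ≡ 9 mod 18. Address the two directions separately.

Converse. This fails: take t = 3. Then 3² = 9 ≡ 9 (mod 18), yet 3 ≡ 3 (mod 18), not 15.

Forward direction. Suppose t ≡ 15 (mod 18). Write t = 18j + 15. Then (18j + 15)² = 324j² + 540j + 225 = 18(18j² + 30j + 12) + 9, so t² ≡ 9 (mod 18).

Only the forward direction holds.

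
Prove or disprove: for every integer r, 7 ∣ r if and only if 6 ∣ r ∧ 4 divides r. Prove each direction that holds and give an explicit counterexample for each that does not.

Both directions fail.

(⟹) This fails: take r = 7. Certainly 7 ∣ 7, but 6 ∤ 7.

(⟸) This fails: take r = 12. Both 6 ∣ 12 and 4 ∣ 12, yet 12 is not a multiple of 7 (since 12 = 1·7 + 5), so 7 ∤ 12.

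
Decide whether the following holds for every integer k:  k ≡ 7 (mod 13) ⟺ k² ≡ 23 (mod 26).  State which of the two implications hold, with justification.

(→) This fails: take k = 20. Then 20 ≡ 7 (mod 13), but 20² = 400 ≡ 10 (mod 26), not 23.

(←) This fails: take k = 19. Then 19² = 361 ≡ 23 (mod 26), yet 19 ≡ 6 (mod 13), not 7.

Both directions fail.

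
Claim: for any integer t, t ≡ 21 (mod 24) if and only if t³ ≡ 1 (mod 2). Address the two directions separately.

Not equivalent: only (⇒) holds.

(→) Suppose t ≡ 21 (mod 24). Then t³ ≡ 21³ = 9261 (mod 24), and since 2 ∣ 24, also t³ ≡ 1 (mod 2).

(←) This fails: take t = 1. Then 1³ = 1 ≡ 1 (mod 2), yet 1 ≡ 1 (mod 24), not 21.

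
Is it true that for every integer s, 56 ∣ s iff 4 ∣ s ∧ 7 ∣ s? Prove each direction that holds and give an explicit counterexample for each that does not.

(⇒) holds; (⇐) fails.

(→) If 56 ∣ s, write s = 56q. Since 56 = 14·4, s = 4·(14q), so 4 ∣ s; and since 56 = 8·7, s = 7·(8q), so 7 ∣ s.

(←) This fails: take s = 28. Both 4 ∣ 28 and 7 ∣ 28, yet 28 is not a multiple of 56 (since 28 = 0·56 + 28), so 56 ∤ 28.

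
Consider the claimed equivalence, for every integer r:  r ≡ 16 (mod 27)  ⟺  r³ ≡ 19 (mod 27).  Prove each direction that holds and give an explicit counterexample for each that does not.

(⇐) This fails: take r = 7. Then 7³ = 343 ≡ 19 (mod 27), yet 7 ≡ 7 (mod 27), not 16.

(⇒) Suppose r ≡ 16 (mod 27). Write r = 27j + 16. Then (27j + 16)³ = 19683j³ + 34992j² + 20736j + 4096 = 27(729j³ + 1296j² + 768j + 151) + 19, so r³ ≡ 19 (mod 27).

Only the forward implication holds.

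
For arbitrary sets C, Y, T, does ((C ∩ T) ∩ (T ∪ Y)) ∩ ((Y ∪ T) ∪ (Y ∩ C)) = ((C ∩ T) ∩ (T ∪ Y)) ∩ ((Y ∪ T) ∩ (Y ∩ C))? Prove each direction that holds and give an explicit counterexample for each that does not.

(⊆) fails; (⊇) holds.

(⟸) Let x ∈ ((C ∩ T) ∩ (T ∪ Y)) ∩ ((Y ∪ T) ∩ (Y ∩ C)). Then x ∈ C ∩ Y ∩ T, from which x ∈ ((C ∩ T) ∩ (T ∪ Y)) ∩ ((Y ∪ T) ∪ (Y ∩ C)).

(⟹) This inclusion fails. Take C = {1}, Y = ∅, T = {1}; then 1 ∈ ((C ∩ T) ∩ (T ∪ Y)) ∩ ((Y ∪ T) ∪ (Y ∩ C)) but 1 ∉ ((C ∩ T) ∩ (T ∪ Y)) ∩ ((Y ∪ T) ∩ (Y ∩ C)).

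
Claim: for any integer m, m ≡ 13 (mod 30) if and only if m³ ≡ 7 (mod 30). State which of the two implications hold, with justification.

The biconditional holds.

Converse. Suppose m³ ≡ 7 (mod 30). The only residue r in {0, …, 29} with r³ ≡ 7 (mod 30) is r = 13, so m ≡ 13 (mod 30).

Forward direction. Suppose m ≡ 13 (mod 30). Write m = 30j + 13. Then (30j + 13)³ = 27000j³ + 35100j² + 15210j + 2197 = 30(900j³ + 1170j² + 507j + 73) + 7, so m³ ≡ 7 (mod 30).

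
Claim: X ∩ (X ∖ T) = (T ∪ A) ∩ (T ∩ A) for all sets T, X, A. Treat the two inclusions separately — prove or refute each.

(⊆) fails and (⊇) fails.

(⊆) This inclusion fails. Take T = ∅, X = {1}, A = ∅; then 1 ∈ X ∩ (X ∖ T) but 1 ∉ (T ∪ A) ∩ (T ∩ A).

(⊇) This inclusion fails. Take T = {1}, X = ∅, A = {1}; then 1 ∈ (T ∪ A) ∩ (T ∩ A) but 1 ∉ X ∩ (X ∖ T).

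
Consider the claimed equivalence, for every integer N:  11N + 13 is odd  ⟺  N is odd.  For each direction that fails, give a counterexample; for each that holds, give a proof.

(⇒) fails and (⇐) fails.

(→) This fails: N = 2 gives 11N + 13 = 35, which is odd, but 2 is even, not odd.

(←) This also fails: N = 5 is odd, but 11N + 13 = 68 is even, not odd.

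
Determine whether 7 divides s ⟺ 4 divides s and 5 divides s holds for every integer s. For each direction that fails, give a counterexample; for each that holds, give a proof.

(⇒) fails and (⇐) fails.

(⇒) This fails: take s = 7. Certainly 7 ∣ 7, but 4 ∤ 7.

(⇐) This fails: take s = 20. Both 4 ∣ 20 and 5 ∣ 20, yet 20 is not a multiple of 7 (since 20 = 2·7 + 6), so 7 ∤ 20.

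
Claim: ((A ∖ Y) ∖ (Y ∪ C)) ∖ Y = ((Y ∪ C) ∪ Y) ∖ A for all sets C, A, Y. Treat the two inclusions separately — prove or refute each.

Forward inclusion. This inclusion fails. Take C = ∅, A = {1}, Y = ∅; then 1 ∈ ((A ∖ Y) ∖ (Y ∪ C)) ∖ Y but 1 ∉ ((Y ∪ C) ∪ Y) ∖ A.

Reverse inclusion. This inclusion fails. Take C = {1}, A = ∅, Y = ∅; then 1 ∈ ((Y ∪ C) ∪ Y) ∖ A but 1 ∉ ((A ∖ Y) ∖ (Y ∪ C)) ∖ Y.

Both inclusions fail.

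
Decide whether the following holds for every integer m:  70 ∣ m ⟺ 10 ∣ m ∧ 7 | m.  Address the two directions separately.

Forward direction. If 70 ∣ m, write m = 70q. Since 70 = 7·10, m = 10·(7q), so 10 ∣ m; and since 70 = 10·7, m = 7·(10q), so 7 ∣ m.

Converse. Suppose 10 ∣ m and 7 ∣ m. Any common multiple of 10 and 7 is a multiple of their lcm; here gcd(10, 7) = 1, so lcm(10, 7) = 10·7 = 70, so 70 ∣ m.

The biconditional holds.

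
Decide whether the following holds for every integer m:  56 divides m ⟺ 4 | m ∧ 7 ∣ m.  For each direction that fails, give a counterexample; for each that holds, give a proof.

Not equivalent: only (⇒) holds.

[⇐] This fails: take m = 28. Both 4 ∣ 28 and 7 ∣ 28, yet 28 is not a multiple of 56 (since 28 = 0·56 + 28), so 56 ∤ 28.

[⇒] If 56 ∣ m, write m = 56q. Since 56 = 14·4, m = 4·(14q), so 4 ∣ m; and since 56 = 8·7, m = 7·(8q), so 7 ∣ m.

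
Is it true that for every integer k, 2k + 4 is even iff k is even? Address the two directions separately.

Only the reverse direction holds.

(⇒) This fails: take k = 7. Then 2k + 4 = 18, which is even, yet k = 7 is odd, not even.

(⇐) Suppose k is even. Since 2 is even, 2k is even for every k, so 2k + 4 has the same parity as 4, which is even. Hence 2k + 4 is even.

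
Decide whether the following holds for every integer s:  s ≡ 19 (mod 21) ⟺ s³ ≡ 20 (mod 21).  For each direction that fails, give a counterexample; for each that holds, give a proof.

(⇒) fails and (⇐) fails.

(⇒) This fails: take s = 19. Then 19 ≡ 19 (mod 21), but 19³ = 6859 ≡ 13 (mod 21), not 20.

(⇐) This fails: take s = 5. Then 5³ = 125 ≡ 20 (mod 21), yet 5 ≡ 5 (mod 21), not 19.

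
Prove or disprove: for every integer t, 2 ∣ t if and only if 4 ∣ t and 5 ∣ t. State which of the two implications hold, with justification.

(⟹) This fails: take t = 2. Certainly 2 ∣ 2, but 4 ∤ 2.

(⟸) Suppose 4 ∣ t and 5 ∣ t. Any common multiple of 4 and 5 is a multiple of their lcm; here gcd(4, 5) = 1, so lcm(4, 5) = 4·5 = 20, so 20 ∣ t. Since 2 ∣ 20, it follows that 2 ∣ t.

Only the reverse direction holds.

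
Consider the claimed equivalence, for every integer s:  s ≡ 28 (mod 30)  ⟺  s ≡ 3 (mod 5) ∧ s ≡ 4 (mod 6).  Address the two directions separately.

[⇒] Suppose s ≡ 28 (mod 30); write s = 30j + 28. Since 5 ∣ 30, reducing mod 5 gives s ≡ 28 ≡ 3 (mod 5); since 6 ∣ 30, reducing mod 6 gives s ≡ 28 ≡ 4 (mod 6).

[⇐] Conversely, if s ≡ 3 (mod 5) and s ≡ 4 (mod 6), then by the Chinese remainder theorem s ≡ 28 (mod 30). This is exactly s ≡ 28 (mod 30).

Equivalent; both directions hold.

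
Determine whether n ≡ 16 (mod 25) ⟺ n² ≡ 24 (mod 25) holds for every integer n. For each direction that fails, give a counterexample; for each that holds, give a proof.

[⇒] This fails: take n = 16. Then 16 ≡ 16 (mod 25), but 16² = 256 ≡ 6 (mod 25), not 24.

[⇐] This fails: take n = 7. Then 7² = 49 ≡ 24 (mod 25), yet 7 ≡ 7 (mod 25), not 16.

Neither implication holds.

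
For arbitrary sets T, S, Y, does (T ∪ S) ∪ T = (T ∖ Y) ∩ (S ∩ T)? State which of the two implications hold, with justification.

Only the reverse inclusion holds.

(⊇) Let x ∈ (T ∖ Y) ∩ (S ∩ T). Then x ∈ T ∩ S and x ∉ Y, from which x ∈ (T ∪ S) ∪ T.

(⊆) This inclusion fails. Take T = {1}, S = ∅, Y = ∅; then 1 ∈ (T ∪ S) ∪ T but 1 ∉ (T ∖ Y) ∩ (S ∩ T).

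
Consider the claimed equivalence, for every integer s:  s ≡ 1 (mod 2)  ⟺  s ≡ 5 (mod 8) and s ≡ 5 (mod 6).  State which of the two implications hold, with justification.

Only the reverse direction holds.

(←) If s ≡ 5 (mod 8) and s ≡ 5 (mod 6), then by the Chinese remainder theorem s ≡ 5 (mod 24). Since 5 ≡ 1 (mod 2) and 2 ∣ 24, we get s ≡ 1 (mod 2).

(→) This fails: s = 1 gives 1 ≡ 1 (mod 2) but 1 ≡ 1 (mod 8), so the conjunction on the right does not hold.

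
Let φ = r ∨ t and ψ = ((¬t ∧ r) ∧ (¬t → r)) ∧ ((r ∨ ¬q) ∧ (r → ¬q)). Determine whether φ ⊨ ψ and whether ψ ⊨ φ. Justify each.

(⇒) This fails. Under t = T, q = F, r = F, the left side is true but the right side is false.

(⇐) Assume the antecedent. If t is true, the antecedent cannot hold. If t is false, the antecedent forces (t = F, q = F, r = T), and r ∨ t holds there. Either way r ∨ t holds.

Not equivalent: only (⇐) holds.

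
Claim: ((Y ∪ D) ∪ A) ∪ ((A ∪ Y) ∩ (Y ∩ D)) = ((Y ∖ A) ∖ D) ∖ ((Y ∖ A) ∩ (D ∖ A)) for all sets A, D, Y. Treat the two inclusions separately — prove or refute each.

Forward inclusion. This inclusion fails. Take A = {1}, D = ∅, Y = ∅; then 1 ∈ ((Y ∪ D) ∪ A) ∪ ((A ∪ Y) ∩ (Y ∩ D)) but 1 ∉ ((Y ∖ A) ∖ D) ∖ ((Y ∖ A) ∩ (D ∖ A)).

Reverse inclusion. Let x ∈ ((Y ∖ A) ∖ D) ∖ ((Y ∖ A) ∩ (D ∖ A)). Then x ∈ Y and x ∉ A, D, from which x ∈ ((Y ∪ D) ∪ A) ∪ ((A ∪ Y) ∩ (Y ∩ D)).

Only the reverse inclusion holds.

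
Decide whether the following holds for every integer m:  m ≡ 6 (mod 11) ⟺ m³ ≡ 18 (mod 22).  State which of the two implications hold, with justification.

(⇐) The residues r modulo 22 with r³ ≡ 18 (mod 22) are exactly {6}, and each is ≡ 6 (mod 11).

(⇒) This fails: take m = 17. Then 17 ≡ 6 (mod 11), but 17³ = 4913 ≡ 7 (mod 22), not 18.

(⇒) fails; (⇐) holds.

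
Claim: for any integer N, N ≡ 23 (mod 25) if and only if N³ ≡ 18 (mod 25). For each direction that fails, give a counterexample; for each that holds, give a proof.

(→) This fails: take N = 23. Then 23 ≡ 23 (mod 25), but 23³ = 12167 ≡ 17 (mod 25), not 18.

(←) This fails: take N = 7. Then 7³ = 343 ≡ 18 (mod 25), yet 7 ≡ 7 (mod 25), not 23.

Neither direction holds.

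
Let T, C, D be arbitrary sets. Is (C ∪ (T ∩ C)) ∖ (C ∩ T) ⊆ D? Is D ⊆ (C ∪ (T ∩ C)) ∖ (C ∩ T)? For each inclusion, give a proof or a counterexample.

Forward inclusion. This inclusion fails. Take T = ∅, C = {1}, D = ∅; then 1 ∈ (C ∪ (T ∩ C)) ∖ (C ∩ T) but 1 ∉ D.

Reverse inclusion. This inclusion fails. Take T = ∅, C = ∅, D = {1}; then 1 ∈ D but 1 ∉ (C ∪ (T ∩ C)) ∖ (C ∩ T).

(⊆) fails and (⊇) fails.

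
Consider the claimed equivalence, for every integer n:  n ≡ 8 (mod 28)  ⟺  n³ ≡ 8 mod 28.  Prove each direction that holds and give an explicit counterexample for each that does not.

(→) Suppose n ≡ 8 (mod 28). Write n = 28j + 8. Then (28j + 8)³ = 21952j³ + 18816j² + 5376j + 512 = 28(784j³ + 672j² + 192j + 18) + 8, so n³ ≡ 8 (mod 28).

(←) This fails: take n = 2. Then 2³ = 8 ≡ 8 (mod 28), yet 2 ≡ 2 (mod 28), not 8.

Only the forward direction holds.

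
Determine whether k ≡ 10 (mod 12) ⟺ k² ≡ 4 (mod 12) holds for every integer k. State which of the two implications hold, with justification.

Only the forward direction holds.

(⇒) Suppose k ≡ 10 (mod 12). Write k = 12j + 10. Then (12j + 10)² = 144j² + 240j + 100 = 12(12j² + 20j + 8) + 4, so k² ≡ 4 (mod 12).

(⇐) This fails: take k = 2. Then 2² = 4 ≡ 4 (mod 12), yet 2 ≡ 2 (mod 12), not 10.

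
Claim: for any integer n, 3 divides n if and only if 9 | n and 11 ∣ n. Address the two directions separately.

(⟹) This fails: take n = 3. Certainly 3 ∣ 3, but 9 ∤ 3.

(⟸) Suppose 9 ∣ n and 11 ∣ n. Any common multiple of 9 and 11 is a multiple of their lcm; here gcd(9, 11) = 1, so lcm(9, 11) = 9·11 = 99, so 99 ∣ n. Since 3 ∣ 99, it follows that 3 ∣ n.

Only the converse holds.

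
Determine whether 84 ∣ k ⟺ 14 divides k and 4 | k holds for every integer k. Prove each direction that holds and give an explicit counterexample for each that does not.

(→) If 84 ∣ k, write k = 84q. Since 84 = 6·14, k = 14·(6q), so 14 ∣ k; and since 84 = 21·4, k = 4·(21q), so 4 ∣ k.

(←) This fails: take k = 28. Both 14 ∣ 28 and 4 ∣ 28, yet 28 is not a multiple of 84 (since 28 = 0·84 + 28), so 84 ∤ 28.

Not equivalent: only (⇒) holds.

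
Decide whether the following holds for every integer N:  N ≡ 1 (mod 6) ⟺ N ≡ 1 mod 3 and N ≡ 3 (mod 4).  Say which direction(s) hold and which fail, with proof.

Not equivalent: only (⇐) holds.

Converse. If N ≡ 1 (mod 3) and N ≡ 3 (mod 4), then by the Chinese remainder theorem N ≡ 7 (mod 12). Since 7 ≡ 1 (mod 6) and 6 ∣ 12, we get N ≡ 1 (mod 6).

Forward direction. This fails: N = 1 gives 1 ≡ 1 (mod 6) but 1 ≡ 1 (mod 4), so the conjunction on the right does not hold.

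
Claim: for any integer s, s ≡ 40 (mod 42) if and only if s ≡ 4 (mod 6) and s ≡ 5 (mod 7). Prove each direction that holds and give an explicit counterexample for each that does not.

Both directions hold; the statement is true.

[⇒] Suppose s ≡ 40 (mod 42); write s = 42j + 40. Since 6 ∣ 42, reducing mod 6 gives s ≡ 40 ≡ 4 (mod 6); since 7 ∣ 42, reducing mod 7 gives s ≡ 40 ≡ 5 (mod 7).

[⇐] Conversely, if s ≡ 4 (mod 6) and s ≡ 5 (mod 7), then by the Chinese remainder theorem s ≡ 40 (mod 42). This is exactly s ≡ 40 (mod 42).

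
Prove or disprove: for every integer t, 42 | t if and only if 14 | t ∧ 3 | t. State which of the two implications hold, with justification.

(⟹) If 42 ∣ t, write t = 42q. Since 42 = 3·14, t = 14·(3q), so 14 ∣ t; and since 42 = 14·3, t = 3·(14q), so 3 ∣ t.

(⟸) Suppose 14 ∣ t and 3 ∣ t. Any common multiple of 14 and 3 is a multiple of their lcm; here gcd(14, 3) = 1, so lcm(14, 3) = 14·3 = 42, so 42 ∣ t.

Both implications hold.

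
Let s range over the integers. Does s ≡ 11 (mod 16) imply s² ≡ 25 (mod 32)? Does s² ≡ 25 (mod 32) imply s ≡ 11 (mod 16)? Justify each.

Forward direction. Suppose s ≡ 11 (mod 16). Working modulo 32, s ∈ {11, 27}; for each such r, r² ≡ 25 (mod 32).

Converse. This fails: take s = 5. Then 5² = 25 ≡ 25 (mod 32), yet 5 ≡ 5 (mod 16), not 11.

The forward direction holds; the converse fails.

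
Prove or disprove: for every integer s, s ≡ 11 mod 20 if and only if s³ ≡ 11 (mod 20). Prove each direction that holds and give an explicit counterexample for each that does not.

Equivalent; both directions hold.

(⟹) Suppose s ≡ 11 mod 20. Write s = 20j + 11. Then (20j + 11)³ = 8000j³ + 13200j² + 7260j + 1331 = 20(400j³ + 660j² + 363j + 66) + 11, so s³ ≡ 11 (mod 20).

(⟸) Conversely, suppose s³ ≡ 11 (mod 20). The only residue r in {0, …, 19} with r³ ≡ 11 (mod 20) is r = 11, so s ≡ 11 (mod 20).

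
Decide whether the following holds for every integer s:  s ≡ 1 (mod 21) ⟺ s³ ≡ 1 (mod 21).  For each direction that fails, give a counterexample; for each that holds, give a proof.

The forward direction holds; the converse fails.

[⇒] Suppose s ≡ 1 (mod 21). Write s = 21j + 1. Then (21j + 1)³ = 9261j³ + 1323j² + 63j + 1 = 21(441j³ + 63j² + 3j) + 1, so s³ ≡ 1 (mod 21).

[⇐] This fails: take s = 4. Then 4³ = 64 ≡ 1 (mod 21), yet 4 ≡ 4 (mod 21), not 1.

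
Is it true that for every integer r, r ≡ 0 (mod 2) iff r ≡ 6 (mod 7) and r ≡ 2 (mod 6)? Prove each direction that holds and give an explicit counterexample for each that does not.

Only the converse holds.

[⇒] This fails: r = 0 gives 0 ≡ 0 (mod 2) but 0 ≡ 0 (mod 7), so the conjunction on the right does not hold.

[⇐] Conversely, if r ≡ 6 (mod 7) and r ≡ 2 (mod 6), then by the Chinese remainder theorem r ≡ 20 (mod 42). Since 20 ≡ 0 (mod 2) and 2 ∣ 42, we get r ≡ 0 (mod 2).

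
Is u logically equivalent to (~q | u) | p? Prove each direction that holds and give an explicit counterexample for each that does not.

(⇒) holds; (⇐) fails.

[⇒] Assume the antecedent. If q is true, the antecedent forces (q = T, u = T, p = F) or (q = T, u = T, p = T), and (~q | u) | p holds there. If q is false, (~q | u) | p reduces to true regardless of the other variables. Either way (~q | u) | p holds.

[⇐] This fails. Under q = F, u = F, p = F, the left side is false but the right side is true.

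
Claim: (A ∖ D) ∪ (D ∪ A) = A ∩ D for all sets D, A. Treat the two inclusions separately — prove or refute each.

(⟹) This inclusion fails. Take D = {1}, A = ∅; then 1 ∈ (A ∖ D) ∪ (D ∪ A) but 1 ∉ A ∩ D.

(⟸) Let x ∈ A ∩ D. Then x ∈ D ∩ A, from which x ∈ (A ∖ D) ∪ (D ∪ A).

The sets are not equal: only the reverse inclusion holds.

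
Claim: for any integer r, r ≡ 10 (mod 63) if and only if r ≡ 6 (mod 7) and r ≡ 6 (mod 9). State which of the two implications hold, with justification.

(→) This fails: r = 10 gives 10 ≡ 10 (mod 63) but 10 ≡ 3 (mod 7), so the conjunction on the right does not hold.

(←) This fails: r = 6 satisfies both congruences on the right (6 ≡ 6 mod 7 and 6 ≡ 6 mod 9) yet 6 ≡ 6 (mod 63), not 10.

Neither implication holds.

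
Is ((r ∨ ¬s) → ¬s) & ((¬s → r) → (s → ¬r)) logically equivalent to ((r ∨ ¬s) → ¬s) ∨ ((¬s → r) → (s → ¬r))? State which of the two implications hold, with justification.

The biconditional holds.

[⇒] Assume the antecedent. If s is true, the antecedent forces (s = T, r = F), and the consequent holds there. If s is false, the consequent reduces to true regardless of the other variables. Either way the consequent holds.

[⇐] Assume the antecedent. If s is true, the antecedent forces (s = T, r = F), and the consequent holds there. If s is false, the consequent reduces to true regardless of the other variables. Either way the consequent holds.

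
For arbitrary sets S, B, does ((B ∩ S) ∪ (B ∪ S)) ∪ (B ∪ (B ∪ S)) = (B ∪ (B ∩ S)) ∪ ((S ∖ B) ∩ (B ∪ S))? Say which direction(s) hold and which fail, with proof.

Forward inclusion. Let x ∈ ((B ∩ S) ∪ (B ∪ S)) ∪ (B ∪ (B ∪ S)). Then either x ∈ S and x ∉ B; or x ∈ B and x ∉ S; or x ∈ S ∩ B. In each case x ∈ (B ∪ (B ∩ S)) ∪ ((S ∖ B) ∩ (B ∪ S)), so ((B ∩ S) ∪ (B ∪ S)) ∪ (B ∪ (B ∪ S)) ⊆ (B ∪ (B ∩ S)) ∪ ((S ∖ B) ∩ (B ∪ S)).

Reverse inclusion. Let x ∈ (B ∪ (B ∩ S)) ∪ ((S ∖ B) ∩ (B ∪ S)). Then either x ∈ S and x ∉ B; or x ∈ B and x ∉ S; or x ∈ S ∩ B. In each case x ∈ ((B ∩ S) ∪ (B ∪ S)) ∪ (B ∪ (B ∪ S)), so (B ∪ (B ∩ S)) ∪ ((S ∖ B) ∩ (B ∪ S)) ⊆ ((B ∩ S) ∪ (B ∪ S)) ∪ (B ∪ (B ∪ S)).

The two sets are equal.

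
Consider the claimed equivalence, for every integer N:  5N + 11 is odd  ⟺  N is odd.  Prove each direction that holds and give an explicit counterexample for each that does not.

(⇒) This fails: N = 6 gives 5N + 11 = 41, which is odd, but 6 is even, not odd.

(⇐) This also fails: N = 3 is odd, but 5N + 11 = 26 is even, not odd.

Both directions fail.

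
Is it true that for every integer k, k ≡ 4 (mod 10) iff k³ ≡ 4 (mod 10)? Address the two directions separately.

Both directions hold; the statement is true.

(→) Suppose k ≡ 4 (mod 10). Write k = 10j + 4. Then (10j + 4)³ = 1000j³ + 1200j² + 480j + 64 = 10(100j³ + 120j² + 48j + 6) + 4, so k³ ≡ 4 (mod 10).

(←) For the converse, argue contrapositively. If k ≢ 4 (mod 10), then k is congruent to one of 0, 1, 2, 3, 5, 6, 7, 8, 9 modulo 10, and these give k³ ≡ 0, 1, 8, 7, 5, 6, 3, 2, 9 respectively — never 4.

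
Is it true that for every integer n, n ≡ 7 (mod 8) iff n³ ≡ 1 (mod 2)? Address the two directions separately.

Forward direction. Suppose n ≡ 7 (mod 8). Then n³ ≡ 7³ = 343 (mod 8), and since 2 ∣ 8, also n³ ≡ 1 (mod 2).

Converse. This fails: take n = 1. Then 1³ = 1 ≡ 1 (mod 2), yet 1 ≡ 1 (mod 8), not 7.

(⇒) holds; (⇐) fails.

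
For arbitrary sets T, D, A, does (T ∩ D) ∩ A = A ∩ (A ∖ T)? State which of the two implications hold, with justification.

Forward inclusion. This inclusion fails. Take T = {1}, D = {1}, A = {1}; then 1 ∈ (T ∩ D) ∩ A but 1 ∉ A ∩ (A ∖ T).

Reverse inclusion. This inclusion fails. Take T = ∅, D = ∅, A = {1}; then 1 ∈ A ∩ (A ∖ T) but 1 ∉ (T ∩ D) ∩ A.

Neither inclusion holds.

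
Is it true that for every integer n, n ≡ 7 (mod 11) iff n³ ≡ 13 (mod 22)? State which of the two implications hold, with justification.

Only the converse holds.

(⇒) This fails: take n = 18. Then 18 ≡ 7 (mod 11), but 18³ = 5832 ≡ 2 (mod 22), not 13.

(⇐) Conversely, the residues r modulo 22 with r³ ≡ 13 (mod 22) are exactly {7}, and each is ≡ 7 (mod 11).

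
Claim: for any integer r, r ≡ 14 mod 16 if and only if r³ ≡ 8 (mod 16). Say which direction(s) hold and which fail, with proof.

(⇒) Suppose r ≡ 14 mod 16. Write r = 16j + 14. Then (16j + 14)³ = 4096j³ + 10752j² + 9408j + 2744 = 16(256j³ + 672j² + 588j + 171) + 8, so r³ ≡ 8 (mod 16).

(⇐) This fails: take r = 2. Then 2³ = 8 ≡ 8 (mod 16), yet 2 ≡ 2 (mod 16), not 14.

Only the forward direction holds.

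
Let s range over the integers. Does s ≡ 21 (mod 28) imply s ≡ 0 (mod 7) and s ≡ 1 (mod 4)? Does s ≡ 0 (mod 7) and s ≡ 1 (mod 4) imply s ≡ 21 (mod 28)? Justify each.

The biconditional holds.

(⟹) Suppose s ≡ 21 (mod 28); write s = 28j + 21. Since 7 ∣ 28, reducing mod 7 gives s ≡ 21 ≡ 0 (mod 7); since 4 ∣ 28, reducing mod 4 gives s ≡ 21 ≡ 1 (mod 4).

(⟸) Conversely, if s ≡ 0 (mod 7) and s ≡ 1 (mod 4), then by the Chinese remainder theorem s ≡ 21 (mod 28). This is exactly s ≡ 21 (mod 28).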